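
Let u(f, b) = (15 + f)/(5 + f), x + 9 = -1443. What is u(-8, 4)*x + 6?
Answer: 3394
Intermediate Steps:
x = -1452 (x = -9 - 1443 = -1452)
u(f, b) = (15 + f)/(5 + f)
u(-8, 4)*x + 6 = ((15 - 8)/(5 - 8))*(-1452) + 6 = (7/(-3))*(-1452) + 6 = -⅓*7*(-1452) + 6 = -7/3*(-1452) + 6 = 3388 + 6 = 3394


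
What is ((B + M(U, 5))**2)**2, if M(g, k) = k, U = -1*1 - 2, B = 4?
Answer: 6561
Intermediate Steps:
U = -3 (U = -1 - 2 = -3)
((B + M(U, 5))**2)**2 = ((4 + 5)**2)**2 = (9**2)**2 = 81**2 = 6561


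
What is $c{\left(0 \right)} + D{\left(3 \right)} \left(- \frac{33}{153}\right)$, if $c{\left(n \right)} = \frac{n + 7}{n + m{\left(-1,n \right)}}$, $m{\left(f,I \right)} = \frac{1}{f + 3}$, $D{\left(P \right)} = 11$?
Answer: $\frac{593}{51} \approx 11.627$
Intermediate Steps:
$m{\left(f,I \right)} = \frac{1}{3 + f}$
$c{\left(n \right)} = \frac{7 + n}{\frac{1}{2} + n}$ ($c{\left(n \right)} = \frac{n + 7}{n + \frac{1}{3 - 1}} = \frac{7 + n}{n + \frac{1}{2}} = \frac{7 + n}{\frac{1}{2} + n}$)
$c{\left(0 \right)} + D{\left(3 \right)} \left(- \frac{33}{153}\right) = \frac{2 \left(7 + 0\right)}{1 + 2 \cdot 0} + 11 \left(- \frac{33}{153}\right) = 2 \frac{1}{1 + 0} \cdot 7 + 11 \left(\left(-33\right) \frac{1}{153}\right) = 2 \cdot 1^{-1} \cdot 7 + 11 \left(- \frac{11}{51}\right) = 2 \cdot 1 \cdot 7 - \frac{121}{51} = 14 - \frac{121}{51} = \frac{593}{51}$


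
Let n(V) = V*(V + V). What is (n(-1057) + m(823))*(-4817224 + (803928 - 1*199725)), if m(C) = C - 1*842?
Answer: -9413906951059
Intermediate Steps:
n(V) = 2*V² (n(V) = V*(2*V) = 2*V²)
m(C) = -842 + C (m(C) = C - 842 = -842 + C)
(n(-1057) + m(823))*(-4817224 + (803928 - 1*199725)) = (2*(-1057)² + (-842 + 823))*(-4817224 + (803928 - 1*199725)) = (2*1117249 - 19)*(-4817224 + (803928 - 199725)) = (2234498 - 19)*(-4817224 + 604203) = 2234479*(-4213021) = -9413906951059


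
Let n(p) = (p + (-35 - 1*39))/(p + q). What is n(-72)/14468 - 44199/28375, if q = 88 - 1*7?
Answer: -2879691469/1847382750 ≈ -1.5588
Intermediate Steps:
q = 81 (q = 88 - 7 = 81)
n(p) = (-74 + p)/(81 + p) (n(p) = (p + (-35 - 1*39))/(p + 81) = (p + (-35 - 39))/(81 + p) = (p - 74)/(81 + p) = (-74 + p)/(81 + p))
n(-72)/14468 - 44199/28375 = ((-74 - 72)/(81 - 72))/14468 - 44199/28375 = (-146/9)*(1/14468) - 44199*1/28375 = ((⅑)*(-146))*(1/14468) - 44199/28375 = -146/9*1/14468 - 44199/28375 = -73/65106 - 44199/28375 = -2879691469/1847382750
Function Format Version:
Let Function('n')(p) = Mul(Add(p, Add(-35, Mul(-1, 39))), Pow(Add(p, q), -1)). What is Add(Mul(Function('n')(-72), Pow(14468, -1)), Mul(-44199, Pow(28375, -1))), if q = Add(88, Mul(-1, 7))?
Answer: Rational(-2879691469, 1847382750) ≈ -1.5588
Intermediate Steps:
q = 81 (q = Add(88, -7) = 81)
Function('n')(p) = Mul(Pow(Add(81, p), -1), Add(-74, p)) (Function('n')(p) = Mul(Add(p, Add(-35, Mul(-1, 39))), Pow(Add(p, 81), -1)) = Mul(Add(p, Add(-35, -39)), Pow(Add(81, p), -1)) = Mul(Add(p, -74), Pow(Add(81, p), -1)) = Mul(Add(-74, p), Pow(Add(81, p), -1)) = Mul(Pow(Add(81, p), -1), Add(-74, p)))
Add(Mul(Function('n')(-72), Pow(14468, -1)), Mul(-44199, Pow(28375, -1))) = Add(Mul(Mul(Pow(Add(81, -72), -1), Add(-74, -72)), Pow(14468, -1)), Mul(-44199, Pow(28375, -1))) = Add(Mul(Mul(Pow(9, -1), -146), Rational(1, 14468)), Mul(-44199, Rational(1, 28375))) = Add(Mul(Mul(Rational(1, 9), -146), Rational(1, 14468)), Rational(-44199, 28375)) = Add(Mul(Rational(-146, 9), Rational(1, 14468)), Rational(-44199, 28375)) = Add(Rational(-73, 65106), Rational(-44199, 28375)) = Rational(-2879691469, 1847382750)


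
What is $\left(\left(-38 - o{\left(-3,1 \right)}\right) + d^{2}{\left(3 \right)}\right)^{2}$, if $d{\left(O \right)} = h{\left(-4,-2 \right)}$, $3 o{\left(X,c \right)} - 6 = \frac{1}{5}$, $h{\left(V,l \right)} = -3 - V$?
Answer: $\frac{343396}{225} \approx 1526.2$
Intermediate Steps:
$o{\left(X,c \right)} = \frac{31}{15}$ ($o{\left(X,c \right)} = 2 + \frac{1}{3 \cdot 5} = 2 + \frac{1}{3} \cdot \frac{1}{5} = 2 + \frac{1}{15} = \frac{31}{15}$)
$d{\left(O \right)} = 1$ ($d{\left(O \right)} = -3 - -4 = -3 + 4 = 1$)
$\left(\left(-38 - o{\left(-3,1 \right)}\right) + d^{2}{\left(3 \right)}\right)^{2} = \left(\left(-38 - \frac{31}{15}\right) + 1^{2}\right)^{2} = \left(\left(-38 - \frac{31}{15}\right) + 1\right)^{2} = \left(- \frac{601}{15} + 1\right)^{2} = \left(- \frac{586}{15}\right)^{2} = \frac{343396}{225}$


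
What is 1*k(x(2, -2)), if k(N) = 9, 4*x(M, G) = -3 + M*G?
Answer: 9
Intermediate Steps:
x(M, G) = -¾ + G*M/4 (x(M, G) = (-3 + M*G)/4 = (-3 + G*M)/4 = -¾ + G*M/4)
1*k(x(2, -2)) = 1*9 = 9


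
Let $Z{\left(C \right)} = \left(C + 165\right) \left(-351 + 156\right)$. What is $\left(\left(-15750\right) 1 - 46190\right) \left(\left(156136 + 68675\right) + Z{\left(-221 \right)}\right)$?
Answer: $-14601178140$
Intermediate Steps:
$Z{\left(C \right)} = -32175 - 195 C$ ($Z{\left(C \right)} = \left(165 + C\right) \left(-195\right) = -32175 - 195 C$)
$\left(\left(-15750\right) 1 - 46190\right) \left(\left(156136 + 68675\right) + Z{\left(-221 \right)}\right) = \left(\left(-15750\right) 1 - 46190\right) \left(\left(156136 + 68675\right) - -10920\right) = \left(-15750 - 46190\right) \left(224811 + \left(-32175 + 43095\right)\right) = - 61940 \left(224811 + 10920\right) = \left(-61940\right) 235731 = -14601178140$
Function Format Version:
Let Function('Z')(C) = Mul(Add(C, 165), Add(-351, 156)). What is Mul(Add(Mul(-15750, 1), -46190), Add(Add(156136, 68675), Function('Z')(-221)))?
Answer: -14601178140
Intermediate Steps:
Function('Z')(C) = Add(-32175, Mul(-195, C)) (Function('Z')(C) = Mul(Add(165, C), -195) = Add(-32175, Mul(-195, C)))
Mul(Add(Mul(-15750, 1), -46190), Add(Add(156136, 68675), Function('Z')(-221))) = Mul(Add(Mul(-15750, 1), -46190), Add(Add(156136, 68675), Add(-32175, Mul(-195, -221)))) = Mul(Add(-15750, -46190), Add(224811, Add(-32175, 43095))) = Mul(-61940, Add(224811, 10920)) = Mul(-61940, 235731) = -14601178140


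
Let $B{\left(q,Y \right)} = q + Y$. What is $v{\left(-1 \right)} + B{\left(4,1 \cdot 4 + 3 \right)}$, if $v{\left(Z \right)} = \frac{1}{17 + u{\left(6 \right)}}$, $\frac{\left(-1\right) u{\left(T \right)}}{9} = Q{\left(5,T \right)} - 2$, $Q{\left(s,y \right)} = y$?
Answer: $\frac{208}{19} \approx 10.947$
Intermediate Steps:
$B{\left(q,Y \right)} = Y + q$
$u{\left(T \right)} = 18 - 9 T$ ($u{\left(T \right)} = - 9 \left(T - 2\right) = - 9 \left(-2 + T\right) = 18 - 9 T$)
$v{\left(Z \right)} = - \frac{1}{19}$ ($v{\left(Z \right)} = \frac{1}{17 + \left(18 - 54\right)} = \frac{1}{17 - 36} = \frac{1}{-19} = - \frac{1}{19}$)
$v{\left(-1 \right)} + B{\left(4,1 \cdot 4 + 3 \right)} = - \frac{1}{19} + \left(\left(1 \cdot 4 + 3\right) + 4\right) = - \frac{1}{19} + \left(\left(4 + 3\right) + 4\right) = - \frac{1}{19} + \left(7 + 4\right) = - \frac{1}{19} + 11 = \frac{208}{19}$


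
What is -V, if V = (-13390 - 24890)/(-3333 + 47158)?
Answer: 7656/8765 ≈ 0.87347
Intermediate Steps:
V = -7656/8765 (V = -38280/43825 = -38280*1/43825 = -7656/8765 ≈ -0.87347)
-V = -1*(-7656/8765) = 7656/8765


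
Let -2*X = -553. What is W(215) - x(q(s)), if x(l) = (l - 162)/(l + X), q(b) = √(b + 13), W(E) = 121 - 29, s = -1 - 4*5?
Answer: 28316512/305841 - 3508*I*√2/305841 ≈ 92.586 - 0.016221*I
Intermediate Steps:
X = 553/2 (X = -½*(-553) = 553/2 ≈ 276.50)
s = -21 (s = -1 - 20 = -21)
W(E) = 92
q(b) = √(13 + b)
x(l) = (-162 + l)/(553/2 + l) (x(l) = (l - 162)/(l + 553/2) = (-162 + l)/(553/2 + l))
W(215) - x(q(s)) = 92 - 2*(-162 + √(13 - 21))/(553 + 2*√(13 - 21)) = 92 - 2*(-162 + √(-8))/(553 + 2*√(-8)) = 92 - 2*(-162 + 2*I*√2)/(553 + 2*(2*I*√2)) = 92 - 2*(-162 + 2*I*√2)/(553 + 4*I*√2)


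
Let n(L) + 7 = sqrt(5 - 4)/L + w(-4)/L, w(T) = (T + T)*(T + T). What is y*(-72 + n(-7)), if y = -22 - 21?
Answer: 26574/7 ≈ 3796.3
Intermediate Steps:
y = -43
w(T) = 4*T**2 (w(T) = (2*T)*(2*T) = 4*T**2)
n(L) = -7 + 65/L (n(L) = -7 + (sqrt(5 - 4)/L + (4*(-4)**2)/L) = -7 + (sqrt(1)/L + (4*16)/L) = -7 + (1/L + 64/L) = -7 + 65/L)
y*(-72 + n(-7)) = -43*(-72 + (-7 + 65/(-7))) = -43*(-72 + (-7 + 65*(-1/7))) = -43*(-72 + (-7 - 65/7)) = -43*(-72 - 114/7) = -43*(-618/7) = 26574/7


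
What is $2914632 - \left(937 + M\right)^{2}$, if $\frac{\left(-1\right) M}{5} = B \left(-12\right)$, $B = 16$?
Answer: $-683977$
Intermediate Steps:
$M = 960$ ($M = - 5 \cdot 16 \left(-12\right) = \left(-5\right) \left(-192\right) = 960$)
$2914632 - \left(937 + M\right)^{2} = 2914632 - \left(937 + 960\right)^{2} = 2914632 - 1897^{2} = 2914632 - 3598609 = -683977$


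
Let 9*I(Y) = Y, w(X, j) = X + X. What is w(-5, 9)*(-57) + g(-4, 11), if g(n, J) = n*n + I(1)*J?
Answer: 5285/9 ≈ 587.22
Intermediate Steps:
w(X, j) = 2*X
I(Y) = Y/9
g(n, J) = n² + J/9 (g(n, J) = n*n + ((⅑)*1)*J = n² + J/9)
w(-5, 9)*(-57) + g(-4, 11) = (2*(-5))*(-57) + ((-4)² + (⅑)*11) = -10*(-57) + (16 + 11/9) = 570 + 155/9 = 5285/9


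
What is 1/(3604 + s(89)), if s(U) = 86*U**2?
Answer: 1/684810 ≈ 1.4603e-6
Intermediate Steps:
1/(3604 + s(89)) = 1/(3604 + 86*89**2) = 1/(3604 + 86*7921) = 1/(3604 + 681206) = 1/684810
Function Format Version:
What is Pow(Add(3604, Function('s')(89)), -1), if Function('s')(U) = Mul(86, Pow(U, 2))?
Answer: Rational(1, 684810) ≈ 1.4603e-6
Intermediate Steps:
Pow(Add(3604, Function('s')(89)), -1) = Pow(Add(3604, Mul(86, Pow(89, 2))), -1) = Pow(Add(3604, Mul(86, 7921)), -1) = Pow(Add(3604, 681206), -1) = Pow(684810, -1) = Rational(1, 684810)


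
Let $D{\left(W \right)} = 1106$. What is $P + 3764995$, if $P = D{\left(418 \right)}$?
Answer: $3766101$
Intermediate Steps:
$P = 1106$
$P + 3764995 = 1106 + 3764995 = 3766101$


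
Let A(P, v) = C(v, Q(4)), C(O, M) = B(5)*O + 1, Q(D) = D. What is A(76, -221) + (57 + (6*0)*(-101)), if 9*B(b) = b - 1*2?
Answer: -47/3 ≈ -15.667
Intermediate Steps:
B(b) = -2/9 + b/9 (B(b) = (b - 1*2)/9 = (b - 2)/9 = (-2 + b)/9 = -2/9 + b/9)
C(O, M) = 1 + O/3 (C(O, M) = (-2/9 + (⅑)*5)*O + 1 = (-2/9 + 5/9)*O + 1 = O/3 + 1 = 1 + O/3)
A(P, v) = 1 + v/3
A(76, -221) + (57 + (6*0)*(-101)) = (1 + (⅓)*(-221)) + (57 + (6*0)*(-101)) = (1 - 221/3) + (57 + 0*(-101)) = -218/3 + (57 + 0) = -218/3 + 57 = -47/3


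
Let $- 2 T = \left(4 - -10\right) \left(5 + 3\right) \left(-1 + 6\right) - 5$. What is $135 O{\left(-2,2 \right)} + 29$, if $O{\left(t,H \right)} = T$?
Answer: $- \frac{74867}{2} \approx -37434.0$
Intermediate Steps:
$T = - \frac{555}{2}$ ($T = - \frac{\left(4 - -10\right) \left(5 + 3\right) \left(-1 + 6\right) - 5}{2} = - \frac{\left(4 + 10\right) 8 \cdot 5 - 5}{2} = - \frac{14 \cdot 40 - 5}{2} = - \frac{560 - 5}{2} = \left(- \frac{1}{2}\right) 555 = - \frac{555}{2} \approx -277.5$)
$O{\left(t,H \right)} = - \frac{555}{2}$
$135 O{\left(-2,2 \right)} + 29 = 135 \left(- \frac{555}{2}\right) + 29 = - \frac{74925}{2} + 29 = - \frac{74867}{2}$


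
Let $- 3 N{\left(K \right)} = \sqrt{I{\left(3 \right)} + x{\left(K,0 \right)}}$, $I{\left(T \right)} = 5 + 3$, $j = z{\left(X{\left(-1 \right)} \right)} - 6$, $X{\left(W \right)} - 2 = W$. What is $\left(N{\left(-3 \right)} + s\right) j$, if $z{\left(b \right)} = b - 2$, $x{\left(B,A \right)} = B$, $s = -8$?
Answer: $56 + \frac{7 \sqrt{5}}{3} \approx 61.217$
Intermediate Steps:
$X{\left(W \right)} = 2 + W$
$z{\left(b \right)} = -2 + b$
$j = -7$ ($j = \left(-2 + \left(2 - 1\right)\right) - 6 = \left(-2 + 1\right) - 6 = -1 - 6 = -7$)
$I{\left(T \right)} = 8$
$N{\left(K \right)} = - \frac{\sqrt{8 + K}}{3}$
$\left(N{\left(-3 \right)} + s\right) j = \left(- \frac{\sqrt{8 - 3}}{3} - 8\right) \left(-7\right) = \left(- \frac{\sqrt{5}}{3} - 8\right) \left(-7\right) = \left(-8 - \frac{\sqrt{5}}{3}\right) \left(-7\right) = 56 + \frac{7 \sqrt{5}}{3}$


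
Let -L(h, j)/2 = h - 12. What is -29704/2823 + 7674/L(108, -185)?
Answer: -4561145/90336 ≈ -50.491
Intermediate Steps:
L(h, j) = 24 - 2*h (L(h, j) = -2*(h - 12) = -2*(-12 + h) = 24 - 2*h)
-29704/2823 + 7674/L(108, -185) = -29704/2823 + 7674/(24 - 2*108) = -29704*1/2823 + 7674/(24 - 216) = -29704/2823 + 7674/(-192) = -29704/2823 + 7674*(-1/192) = -29704/2823 - 1279/32 = -4561145/90336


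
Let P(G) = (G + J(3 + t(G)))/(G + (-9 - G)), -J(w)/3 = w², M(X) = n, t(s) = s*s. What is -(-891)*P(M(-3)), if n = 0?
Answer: 2673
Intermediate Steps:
t(s) = s²
M(X) = 0
J(w) = -3*w²
P(G) = -G/9 + (3 + G²)²/3 (P(G) = (G - 3*(3 + G²)²)/(G + (-9 - G)) = (G - 3*(3 + G²)²)/(-9) = (G - 3*(3 + G²)²)*(-⅑) = -G/9 + (3 + G²)²/3)
-(-891)*P(M(-3)) = -(-891)*(-⅑*0 + (3 + 0²)²/3) = -(-891)*(0 + (3 + 0)²/3) = -(-891)*(0 + (⅓)*3²) = -(-891)*(0 + (⅓)*9) = -(-891)*(0 + 3) = -(-891)*3 = -891*(-3) = 2673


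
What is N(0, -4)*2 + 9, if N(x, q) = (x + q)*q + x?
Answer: 41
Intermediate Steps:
N(x, q) = x + q*(q + x) (N(x, q) = (q + x)*q + x = q*(q + x) + x = x + q*(q + x))
N(0, -4)*2 + 9 = (0 + (-4)² - 4*0)*2 + 9 = (0 + 16 + 0)*2 + 9 = 16*2 + 9 = 32 + 9 = 41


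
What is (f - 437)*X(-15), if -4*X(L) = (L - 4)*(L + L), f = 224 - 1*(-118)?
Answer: 27075/2 ≈ 13538.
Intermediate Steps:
f = 342 (f = 224 + 118 = 342)
X(L) = -L*(-4 + L)/2 (X(L) = -(L - 4)*(L + L)/4 = -(-4 + L)*2*L/4 = -L*(-4 + L)/2)
(f - 437)*X(-15) = (342 - 437)*((½)*(-15)*(4 - 1*(-15))) = -95*(-15)*(4 + 15)/2 = -95*(-15)*19/2 = -95*(-285/2) = 27075/2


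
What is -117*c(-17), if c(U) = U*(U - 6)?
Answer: -45747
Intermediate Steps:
c(U) = U*(-6 + U)
-117*c(-17) = -(-1989)*(-6 - 17) = -(-1989)*(-23) = -117*391 = -45747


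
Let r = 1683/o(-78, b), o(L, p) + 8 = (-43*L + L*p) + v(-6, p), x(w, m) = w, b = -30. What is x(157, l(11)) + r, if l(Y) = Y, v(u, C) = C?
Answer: 889675/5656 ≈ 157.30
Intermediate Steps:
o(L, p) = -8 + p - 43*L + L*p (o(L, p) = -8 + ((-43*L + L*p) + p) = -8 + (p - 43*L + L*p) = -8 + p - 43*L + L*p)
r = 1683/5656 (r = 1683/(-8 - 30 - 43*(-78) - 78*(-30)) = 1683/(-8 - 30 + 3354 + 2340) = 1683/5656 ≈ 0.29756)
x(157, l(11)) + r = 157 + 1683/5656 = 889675/5656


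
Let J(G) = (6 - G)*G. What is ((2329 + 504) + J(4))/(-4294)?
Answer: -2841/4294 ≈ -0.66162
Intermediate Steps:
J(G) = G*(6 - G)
((2329 + 504) + J(4))/(-4294) = ((2329 + 504) + 4*(6 - 1*4))/(-4294) = (2833 + 4*(6 - 4))*(-1/4294) = (2833 + 4*2)*(-1/4294) = (2833 + 8)*(-1/4294) = 2841*(-1/4294) = -2841/4294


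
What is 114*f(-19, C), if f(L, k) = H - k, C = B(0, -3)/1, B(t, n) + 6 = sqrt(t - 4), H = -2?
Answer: 456 - 228*I ≈ 456.0 - 228.0*I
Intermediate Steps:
B(t, n) = -6 + sqrt(-4 + t) (B(t, n) = -6 + sqrt(t - 4) = -6 + sqrt(-4 + t))
C = -6 + 2*I (C = (-6 + sqrt(-4 + 0))/1 = (-6 + sqrt(-4))*1 = (-6 + 2*I)*1 = -6 + 2*I ≈ -6.0 + 2.0*I)
f(L, k) = -2 - k
114*f(-19, C) = 114*(-2 - (-6 + 2*I)) = 114*(-2 + (6 - 2*I)) = 114*(4 - 2*I) = 456 - 228*I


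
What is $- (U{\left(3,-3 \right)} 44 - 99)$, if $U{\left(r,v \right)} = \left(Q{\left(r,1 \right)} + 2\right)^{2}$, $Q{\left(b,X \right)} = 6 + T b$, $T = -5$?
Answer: $-2057$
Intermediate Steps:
$Q{\left(b,X \right)} = 6 - 5 b$
$U{\left(r,v \right)} = \left(8 - 5 r\right)^{2}$ ($U{\left(r,v \right)} = \left(\left(6 - 5 r\right) + 2\right)^{2} = \left(8 - 5 r\right)^{2}$)
$- (U{\left(3,-3 \right)} 44 - 99) = - (\left(-8 + 5 \cdot 3\right)^{2} \cdot 44 - 99) = - (\left(-8 + 15\right)^{2} \cdot 44 - 99) = - (7^{2} \cdot 44 - 99) = - (49 \cdot 44 - 99) = - (2156 - 99) = \left(-1\right) 2057 = -2057$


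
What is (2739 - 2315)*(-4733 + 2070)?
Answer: -1129112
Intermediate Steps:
(2739 - 2315)*(-4733 + 2070) = 424*(-2663) = -1129112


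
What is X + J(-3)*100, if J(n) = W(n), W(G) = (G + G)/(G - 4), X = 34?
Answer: 838/7 ≈ 119.71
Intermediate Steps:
W(G) = 2*G/(-4 + G) (W(G) = (2*G)/(-4 + G) = 2*G/(-4 + G))
J(n) = 2*n/(-4 + n)
X + J(-3)*100 = 34 + (2*(-3)/(-4 - 3))*100 = 34 + (2*(-3)/(-7))*100 = 34 + (2*(-3)*(-⅐))*100 = 34 + (6/7)*100 = 34 + 600/7 = 838/7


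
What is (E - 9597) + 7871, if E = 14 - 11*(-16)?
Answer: -1536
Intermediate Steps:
E = 190 (E = 14 + 176 = 190)
(E - 9597) + 7871 = (190 - 9597) + 7871 = -9407 + 7871 = -1536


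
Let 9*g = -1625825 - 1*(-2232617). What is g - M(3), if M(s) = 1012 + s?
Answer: 199219/3 ≈ 66406.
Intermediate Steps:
g = 202264/3 (g = (-1625825 - 1*(-2232617))/9 = (-1625825 + 2232617)/9 = (⅑)*606792 = 202264/3 ≈ 67421.)
g - M(3) = 202264/3 - (1012 + 3) = 202264/3 - 1*1015 = 202264/3 - 1015 = 199219/3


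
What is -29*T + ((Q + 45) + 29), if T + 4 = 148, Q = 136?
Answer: -3966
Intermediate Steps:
T = 144 (T = -4 + 148 = 144)
-29*T + ((Q + 45) + 29) = -29*144 + ((136 + 45) + 29) = -4176 + (181 + 29) = -4176 + 210 = -3966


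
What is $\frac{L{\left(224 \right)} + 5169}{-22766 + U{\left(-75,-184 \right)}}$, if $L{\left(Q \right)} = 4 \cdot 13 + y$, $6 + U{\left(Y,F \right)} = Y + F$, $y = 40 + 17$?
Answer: $- \frac{5278}{23031} \approx -0.22917$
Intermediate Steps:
$y = 57$
$U{\left(Y,F \right)} = -6 + F + Y$ ($U{\left(Y,F \right)} = -6 + \left(Y + F\right) = -6 + \left(F + Y\right) = -6 + F + Y$)
$L{\left(Q \right)} = 109$ ($L{\left(Q \right)} = 4 \cdot 13 + 57 = 52 + 57 = 109$)
$\frac{L{\left(224 \right)} + 5169}{-22766 + U{\left(-75,-184 \right)}} = \frac{109 + 5169}{-22766 - 265} = \frac{5278}{-22766 - 265} = \frac{5278}{-23031} = 5278 \left(- \frac{1}{23031}\right) = - \frac{5278}{23031}$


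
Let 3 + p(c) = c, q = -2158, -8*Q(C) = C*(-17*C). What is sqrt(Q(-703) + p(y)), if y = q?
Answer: 3*sqrt(1863170)/4 ≈ 1023.7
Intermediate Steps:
Q(C) = 17*C**2/8 (Q(C) = -C*(-17*C)/8 = -(-17)*C**2/8 = 17*C**2/8)
y = -2158
p(c) = -3 + c
sqrt(Q(-703) + p(y)) = sqrt((17/8)*(-703)**2 + (-3 - 2158)) = sqrt((17/8)*494209 - 2161) = sqrt(8401553/8 - 2161) = sqrt(8384265/8) = 3*sqrt(1863170)/4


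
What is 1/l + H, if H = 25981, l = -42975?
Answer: 1116533474/42975 ≈ 25981.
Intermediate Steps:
1/l + H = 1/(-42975) + 25981 = -1/42975 + 25981 = 1116533474/42975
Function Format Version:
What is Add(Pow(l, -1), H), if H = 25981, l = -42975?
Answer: Rational(1116533474, 42975) ≈ 25981.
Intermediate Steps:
Add(Pow(l, -1), H) = Add(Pow(-42975, -1), 25981) = Add(Rational(-1, 42975), 25981) = Rational(1116533474, 42975)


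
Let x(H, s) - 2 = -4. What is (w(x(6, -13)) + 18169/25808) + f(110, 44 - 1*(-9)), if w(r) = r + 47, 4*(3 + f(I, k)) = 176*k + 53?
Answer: 61628317/25808 ≈ 2388.0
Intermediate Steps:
x(H, s) = -2 (x(H, s) = 2 - 4 = -2)
f(I, k) = 41/4 + 44*k (f(I, k) = -3 + (176*k + 53)/4 = -3 + (53 + 176*k)/4 = -3 + (53/4 + 44*k) = 41/4 + 44*k)
w(r) = 47 + r
(w(x(6, -13)) + 18169/25808) + f(110, 44 - 1*(-9)) = ((47 - 2) + 18169/25808) + (41/4 + 44*(44 - 1*(-9))) = (45 + 18169*(1/25808)) + (41/4 + 44*(44 + 9)) = (45 + 18169/25808) + (41/4 + 44*53) = 1179529/25808 + (41/4 + 2332) = 1179529/25808 + 9369/4 = 61628317/25808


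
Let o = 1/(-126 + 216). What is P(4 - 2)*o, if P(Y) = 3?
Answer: 1/30 ≈ 0.033333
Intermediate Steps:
o = 1/90 ≈ 0.011111
P(4 - 2)*o = 3*(1/90) = 1/30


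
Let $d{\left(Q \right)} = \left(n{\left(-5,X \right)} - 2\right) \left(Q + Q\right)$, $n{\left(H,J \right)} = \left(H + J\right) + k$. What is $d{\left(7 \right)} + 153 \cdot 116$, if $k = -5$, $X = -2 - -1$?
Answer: $17566$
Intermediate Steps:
$X = -1$ ($X = -2 + 1 = -1$)
$n{\left(H,J \right)} = -5 + H + J$ ($n{\left(H,J \right)} = \left(H + J\right) - 5 = -5 + H + J$)
$d{\left(Q \right)} = - 26 Q$ ($d{\left(Q \right)} = \left(\left(-5 - 5 - 1\right) - 2\right) \left(Q + Q\right) = \left(-11 - 2\right) 2 Q = - 13 \cdot 2 Q = - 26 Q$)
$d{\left(7 \right)} + 153 \cdot 116 = \left(-26\right) 7 + 153 \cdot 116 = -182 + 17748 = 17566$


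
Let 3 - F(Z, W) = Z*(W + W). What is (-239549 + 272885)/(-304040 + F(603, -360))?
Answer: 33336/130123 ≈ 0.25619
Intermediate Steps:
F(Z, W) = 3 - 2*W*Z (F(Z, W) = 3 - Z*(W + W) = 3 - Z*2*W = 3 - 2*W*Z)
(-239549 + 272885)/(-304040 + F(603, -360)) = (-239549 + 272885)/(-304040 + (3 - 2*(-360)*603)) = 33336/(-304040 + (3 + 434160)) = 33336/(-304040 + 434163) = 33336/130123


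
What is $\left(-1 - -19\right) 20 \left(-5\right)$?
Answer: $-1800$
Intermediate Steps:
$\left(-1 - -19\right) 20 \left(-5\right) = \left(-1 + 19\right) 20 \left(-5\right) = 18 \cdot 20 \left(-5\right) = 360 \left(-5\right) = -1800$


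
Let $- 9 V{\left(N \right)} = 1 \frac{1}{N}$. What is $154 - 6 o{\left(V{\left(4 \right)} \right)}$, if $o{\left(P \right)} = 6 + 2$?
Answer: $106$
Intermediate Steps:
$V{\left(N \right)} = - \frac{1}{9 N}$ ($V{\left(N \right)} = - \frac{1 \frac{1}{N}}{9} = - \frac{1}{9 N}$)
$o{\left(P \right)} = 8$
$154 - 6 o{\left(V{\left(4 \right)} \right)} = 154 - 48 = 106$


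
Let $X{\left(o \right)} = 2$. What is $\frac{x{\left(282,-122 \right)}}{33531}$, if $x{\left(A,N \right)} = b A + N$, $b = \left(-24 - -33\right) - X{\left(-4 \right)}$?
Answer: $\frac{1852}{33531} \approx 0.055232$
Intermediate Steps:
$b = 7$ ($b = \left(-24 - -33\right) - 2 = \left(-24 + 33\right) - 2 = 9 - 2 = 7$)
$x{\left(A,N \right)} = N + 7 A$ ($x{\left(A,N \right)} = 7 A + N = N + 7 A$)
$\frac{x{\left(282,-122 \right)}}{33531} = \frac{-122 + 7 \cdot 282}{33531} = \left(-122 + 1974\right) \frac{1}{33531} = 1852 \cdot \frac{1}{33531} = \frac{1852}{33531}$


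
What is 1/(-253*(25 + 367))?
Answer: -1/99176 ≈ -1.0083e-5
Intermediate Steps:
1/(-253*(25 + 367)) = 1/(-253*392) = 1/(-99176) = -1/99176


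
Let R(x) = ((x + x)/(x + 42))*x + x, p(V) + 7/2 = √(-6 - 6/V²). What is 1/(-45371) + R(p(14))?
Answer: (13339060*√1182 + 1141315051*I)/(635194*(√1182 - 539*I)) ≈ -3.235 + 1.5458*I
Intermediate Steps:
p(V) = -7/2 + √(-6 - 6/V²)
R(x) = x + 2*x²/(42 + x) (R(x) = ((2*x)/(42 + x))*x + x = (2*x/(42 + x))*x + x = 2*x²/(42 + x) + x = x + 2*x²/(42 + x))
1/(-45371) + R(p(14)) = 1/(-45371) + 3*(-7/2 + √(-6 - 6/14²))*(14 + (-7/2 + √(-6 - 6/14²)))/(42 + (-7/2 + √(-6 - 6/14²))) = -1/45371 + 3*(-7/2 + √(-6 - 6*1/196))*(14 + (-7/2 + √(-6 - 6*1/196)))/(42 + (-7/2 + √(-6 - 6*1/196))) = -1/45371 + 3*(-7/2 + √(-6 - 3/98))*(14 + (-7/2 + √(-6 - 3/98)))/(42 + (-7/2 + √(-6 - 3/98))) = -1/45371 + 3*(-7/2 + √(-591/98))*(14 + (-7/2 + √(-591/98)))/(42 + (-7/2 + √(-591/98))) = -1/45371 + 3*(-7/2 + I*√1182/14)*(14 + (-7/2 + I*√1182/14))/(42 + (-7/2 + I*√1182/14)) = -1/45371 + 3*(-7/2 + I*√1182/14)*(21/2 + I*√1182/14)/(77/2 + I*√1182/14)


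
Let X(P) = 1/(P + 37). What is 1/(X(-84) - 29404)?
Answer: -47/1381989 ≈ -3.4009e-5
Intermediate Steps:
X(P) = 1/(37 + P)
1/(X(-84) - 29404) = 1/(1/(37 - 84) - 29404) = 1/(1/(-47) - 29404) = 1/(-1/47 - 29404) = 1/(-1381989/47) = -47/1381989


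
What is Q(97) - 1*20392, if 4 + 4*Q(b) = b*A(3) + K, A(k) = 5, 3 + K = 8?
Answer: -40541/2 ≈ -20271.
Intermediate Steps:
K = 5 (K = -3 + 8 = 5)
Q(b) = ¼ + 5*b/4 (Q(b) = -1 + (b*5 + 5)/4 = -1 + (5*b + 5)/4 = -1 + (5 + 5*b)/4 = -1 + (5/4 + 5*b/4) = ¼ + 5*b/4)
Q(97) - 1*20392 = (¼ + (5/4)*97) - 1*20392 = (¼ + 485/4) - 20392 = 243/2 - 20392 = -40541/2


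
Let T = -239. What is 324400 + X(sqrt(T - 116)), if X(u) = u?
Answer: 324400 + I*sqrt(355) ≈ 3.244e+5 + 18.841*I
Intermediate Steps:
324400 + X(sqrt(T - 116)) = 324400 + sqrt(-239 - 116) = 324400 + sqrt(-355) = 324400 + I*sqrt(355)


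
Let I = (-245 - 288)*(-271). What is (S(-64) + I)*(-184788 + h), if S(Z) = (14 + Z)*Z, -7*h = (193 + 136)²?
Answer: -29565658393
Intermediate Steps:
I = 144443 (I = -533*(-271) = 144443)
h = -15463 (h = -(193 + 136)²/7 = -⅐*329² = -⅐*108241 = -15463)
S(Z) = Z*(14 + Z)
(S(-64) + I)*(-184788 + h) = (-64*(14 - 64) + 144443)*(-184788 - 15463) = (-64*(-50) + 144443)*(-200251) = (3200 + 144443)*(-200251) = 147643*(-200251) = -29565658393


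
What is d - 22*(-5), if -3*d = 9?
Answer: 107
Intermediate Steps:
d = -3 (d = -⅓*9 = -3)
d - 22*(-5) = -3 - 22*(-5) = -3 + 110 = 107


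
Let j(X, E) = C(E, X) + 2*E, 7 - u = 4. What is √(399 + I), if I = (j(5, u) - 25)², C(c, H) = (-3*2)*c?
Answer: 2*√442 ≈ 42.048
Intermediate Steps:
C(c, H) = -6*c
u = 3 (u = 7 - 1*4 = 7 - 4 = 3)
j(X, E) = -4*E (j(X, E) = -6*E + 2*E = -4*E)
I = 1369 (I = (-4*3 - 25)² = (-12 - 25)² = (-37)² = 1369)
√(399 + I) = √(399 + 1369) = √1768 = 2*√442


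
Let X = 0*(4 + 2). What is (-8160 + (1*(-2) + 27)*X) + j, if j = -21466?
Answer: -29626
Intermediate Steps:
X = 0 (X = 0*6 = 0)
(-8160 + (1*(-2) + 27)*X) + j = (-8160 + (1*(-2) + 27)*0) - 21466 = (-8160 + (-2 + 27)*0) - 21466 = (-8160 + 25*0) - 21466 = (-8160 + 0) - 21466 = -8160 - 21466 = -29626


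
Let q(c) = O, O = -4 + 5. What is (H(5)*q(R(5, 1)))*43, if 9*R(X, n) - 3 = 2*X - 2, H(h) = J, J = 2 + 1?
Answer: 129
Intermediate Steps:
J = 3
H(h) = 3
O = 1
R(X, n) = ⅑ + 2*X/9 (R(X, n) = ⅓ + (2*X - 2)/9 = ⅓ + (-2 + 2*X)/9 = ⅓ + (-2/9 + 2*X/9) = ⅑ + 2*X/9)
q(c) = 1
(H(5)*q(R(5, 1)))*43 = (3*1)*43 = 3*43 = 129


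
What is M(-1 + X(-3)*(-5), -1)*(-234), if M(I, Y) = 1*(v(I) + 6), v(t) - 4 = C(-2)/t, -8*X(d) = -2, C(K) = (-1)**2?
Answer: -2236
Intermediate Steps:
C(K) = 1
X(d) = 1/4 (X(d) = -1/8*(-2) = 1/4)
v(t) = 4 + 1/t
M(I, Y) = 10 + 1/I (M(I, Y) = 1*((4 + 1/I) + 6) = 1*(10 + 1/I) = 10 + 1/I)
M(-1 + X(-3)*(-5), -1)*(-234) = (10 + 1/(-1 + (1/4)*(-5)))*(-234) = (10 + 1/(-1 - 5/4))*(-234) = (10 + 1/(-9/4))*(-234) = (10 - 4/9)*(-234) = (86/9)*(-234) = -2236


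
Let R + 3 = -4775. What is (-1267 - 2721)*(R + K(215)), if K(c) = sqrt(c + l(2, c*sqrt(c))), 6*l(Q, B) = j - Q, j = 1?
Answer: 19054664 - 1994*sqrt(7734)/3 ≈ 1.8996e+7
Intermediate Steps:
R = -4778 (R = -3 - 4775 = -4778)
l(Q, B) = 1/6 - Q/6 (l(Q, B) = (1 - Q)/6 = 1/6 - Q/6)
K(c) = sqrt(-1/6 + c) (K(c) = sqrt(c + (1/6 - 1/6*2)) = sqrt(c + (1/6 - 1/3)) = sqrt(c - 1/6) = sqrt(-1/6 + c))
(-1267 - 2721)*(R + K(215)) = (-1267 - 2721)*(-4778 + sqrt(-6 + 36*215)/6) = -3988*(-4778 + sqrt(-6 + 7740)/6) = -3988*(-4778 + sqrt(7734)/6) = 19054664 - 1994*sqrt(7734)/3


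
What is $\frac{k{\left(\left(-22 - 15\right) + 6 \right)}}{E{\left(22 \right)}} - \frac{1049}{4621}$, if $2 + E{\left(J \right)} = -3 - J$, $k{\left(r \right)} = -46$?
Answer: $\frac{184243}{124767} \approx 1.4767$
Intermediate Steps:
$E{\left(J \right)} = -5 - J$ ($E{\left(J \right)} = -2 - \left(3 + J\right) = -5 - J$)
$\frac{k{\left(\left(-22 - 15\right) + 6 \right)}}{E{\left(22 \right)}} - \frac{1049}{4621} = - \frac{46}{-5 - 22} - \frac{1049}{4621} = - \frac{46}{-27} - \frac{1049}{4621} = \left(-46\right) \left(- \frac{1}{27}\right) - \frac{1049}{4621} = \frac{46}{27} - \frac{1049}{4621} = \frac{184243}{124767}$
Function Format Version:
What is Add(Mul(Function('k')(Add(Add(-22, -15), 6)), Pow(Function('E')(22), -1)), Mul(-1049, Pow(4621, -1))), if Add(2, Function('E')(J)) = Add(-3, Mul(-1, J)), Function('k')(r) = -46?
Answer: Rational(184243, 124767) ≈ 1.4767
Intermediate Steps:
Function('E')(J) = Add(-5, Mul(-1, J)) (Function('E')(J) = Add(-2, Add(-3, Mul(-1, J))) = Add(-5, Mul(-1, J)))
Add(Mul(Function('k')(Add(Add(-22, -15), 6)), Pow(Function('E')(22), -1)), Mul(-1049, Pow(4621, -1))) = Add(Mul(-46, Pow(Add(-5, Mul(-1, 22)), -1)), Mul(-1049, Pow(4621, -1))) = Add(Mul(-46, Pow(Add(-5, -22), -1)), Mul(-1049, Rational(1, 4621))) = Add(Mul(-46, Pow(-27, -1)), Rational(-1049, 4621)) = Add(Mul(-46, Rational(-1, 27)), Rational(-1049, 4621)) = Add(Rational(46, 27), Rational(-1049, 4621)) = Rational(184243, 124767)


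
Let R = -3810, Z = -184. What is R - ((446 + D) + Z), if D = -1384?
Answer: -2688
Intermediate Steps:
R - ((446 + D) + Z) = -3810 - ((446 - 1384) - 184) = -3810 - (-938 - 184) = -3810 - 1*(-1122) = -3810 + 1122 = -2688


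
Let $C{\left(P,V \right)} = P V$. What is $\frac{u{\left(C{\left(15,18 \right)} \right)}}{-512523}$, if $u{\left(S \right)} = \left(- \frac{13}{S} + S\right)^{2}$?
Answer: $- \frac{5312514769}{37362926700} \approx -0.14219$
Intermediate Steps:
$u{\left(S \right)} = \left(S - \frac{13}{S}\right)^{2}$
$\frac{u{\left(C{\left(15,18 \right)} \right)}}{-512523} = \frac{\frac{1}{72900} \left(-13 + \left(15 \cdot 18\right)^{2}\right)^{2}}{-512523} = \frac{\left(-13 + 270^{2}\right)^{2}}{72900} \left(- \frac{1}{512523}\right) = \frac{\left(-13 + 72900\right)^{2}}{72900} \left(- \frac{1}{512523}\right) = \frac{72887^{2}}{72900} \left(- \frac{1}{512523}\right) = \frac{1}{72900} \cdot 5312514769 \left(- \frac{1}{512523}\right) = \frac{5312514769}{72900} \left(- \frac{1}{512523}\right) = - \frac{5312514769}{37362926700}$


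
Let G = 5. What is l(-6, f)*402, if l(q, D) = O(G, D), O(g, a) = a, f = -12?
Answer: -4824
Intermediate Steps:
l(q, D) = D
l(-6, f)*402 = -12*402 = -4824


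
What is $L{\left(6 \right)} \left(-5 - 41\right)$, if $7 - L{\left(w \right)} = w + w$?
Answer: $230$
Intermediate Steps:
$L{\left(w \right)} = 7 - 2 w$ ($L{\left(w \right)} = 7 - \left(w + w\right) = 7 - 2 w$)
$L{\left(6 \right)} \left(-5 - 41\right) = \left(7 - 12\right) \left(-5 - 41\right) = \left(7 - 12\right) \left(-46\right) = \left(-5\right) \left(-46\right) = 230$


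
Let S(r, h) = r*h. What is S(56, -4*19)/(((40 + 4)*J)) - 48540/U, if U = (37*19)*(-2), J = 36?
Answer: 2215732/69597 ≈ 31.837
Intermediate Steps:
S(r, h) = h*r
U = -1406 (U = 703*(-2) = -1406)
S(56, -4*19)/(((40 + 4)*J)) - 48540/U = (-4*19*56)/(((40 + 4)*36)) - 48540/(-1406) = (-76*56)/((44*36)) - 48540*(-1/1406) = -4256/1584 + 24270/703 = -4256*1/1584 + 24270/703 = -266/99 + 24270/703 = 2215732/69597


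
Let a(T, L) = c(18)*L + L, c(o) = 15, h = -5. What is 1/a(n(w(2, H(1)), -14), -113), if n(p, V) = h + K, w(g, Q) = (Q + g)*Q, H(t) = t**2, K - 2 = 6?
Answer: -1/1808 ≈ -0.00055310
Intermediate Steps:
K = 8 (K = 2 + 6 = 8)
w(g, Q) = Q*(Q + g)
n(p, V) = 3 (n(p, V) = -5 + 8 = 3)
a(T, L) = 16*L (a(T, L) = 15*L + L = 16*L)
1/a(n(w(2, H(1)), -14), -113) = 1/(16*(-113)) = 1/(-1808) = -1/1808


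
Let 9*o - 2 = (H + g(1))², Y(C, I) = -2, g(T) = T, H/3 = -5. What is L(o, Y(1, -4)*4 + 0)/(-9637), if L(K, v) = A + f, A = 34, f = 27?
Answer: -61/9637 ≈ -0.0063298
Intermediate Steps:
H = -15 (H = 3*(-5) = -15)
o = 22 (o = 2/9 + (-15 + 1)²/9 = 2/9 + (⅑)*(-14)² = 2/9 + (⅑)*196 = 2/9 + 196/9 = 22)
L(K, v) = 61 (L(K, v) = 34 + 27 = 61)
L(o, Y(1, -4)*4 + 0)/(-9637) = 61/(-9637) = 61*(-1/9637) = -61/9637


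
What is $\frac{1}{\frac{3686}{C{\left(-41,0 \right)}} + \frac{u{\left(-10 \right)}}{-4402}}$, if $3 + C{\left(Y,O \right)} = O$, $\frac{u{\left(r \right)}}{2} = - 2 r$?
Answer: $- \frac{6603}{8112946} \approx -0.00081388$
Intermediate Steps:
$u{\left(r \right)} = - 4 r$ ($u{\left(r \right)} = 2 \left(- 2 r\right) = - 4 r$)
$C{\left(Y,O \right)} = -3 + O$
$\frac{1}{\frac{3686}{C{\left(-41,0 \right)}} + \frac{u{\left(-10 \right)}}{-4402}} = \frac{1}{\frac{3686}{-3 + 0} + \frac{\left(-4\right) \left(-10\right)}{-4402}} = \frac{1}{\frac{3686}{-3} + 40 \left(- \frac{1}{4402}\right)} = \frac{1}{3686 \left(- \frac{1}{3}\right) - \frac{20}{2201}} = \frac{1}{- \frac{3686}{3} - \frac{20}{2201}} = \frac{1}{- \frac{8112946}{6603}} = - \frac{6603}{8112946}$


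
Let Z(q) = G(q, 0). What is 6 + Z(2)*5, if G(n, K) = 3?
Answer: 21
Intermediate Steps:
Z(q) = 3
6 + Z(2)*5 = 6 + 3*5 = 6 + 15 = 21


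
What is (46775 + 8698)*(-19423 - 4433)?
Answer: -1323363888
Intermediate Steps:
(46775 + 8698)*(-19423 - 4433) = 55473*(-23856) = -1323363888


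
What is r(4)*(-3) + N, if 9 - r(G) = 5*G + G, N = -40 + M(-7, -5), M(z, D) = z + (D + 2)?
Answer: -5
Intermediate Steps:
M(z, D) = 2 + D + z (M(z, D) = z + (2 + D) = 2 + D + z)
N = -50 (N = -40 + (2 - 5 - 7) = -40 - 10 = -50)
r(G) = 9 - 6*G (r(G) = 9 - (5*G + G) = 9 - 6*G)
r(4)*(-3) + N = (9 - 6*4)*(-3) - 50 = (9 - 24)*(-3) - 50 = -15*(-3) - 50 = 45 - 50 = -5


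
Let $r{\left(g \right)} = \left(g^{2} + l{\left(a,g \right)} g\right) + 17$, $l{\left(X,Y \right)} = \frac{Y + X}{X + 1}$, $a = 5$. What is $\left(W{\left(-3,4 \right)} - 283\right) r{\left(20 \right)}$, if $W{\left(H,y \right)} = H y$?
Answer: $- \frac{442795}{3} \approx -1.476 \cdot 10^{5}$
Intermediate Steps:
$l{\left(X,Y \right)} = \frac{X + Y}{1 + X}$
$r{\left(g \right)} = 17 + g^{2} + g \left(\frac{5}{6} + \frac{g}{6}\right)$ ($r{\left(g \right)} = \left(g^{2} + \frac{5 + g}{1 + 5} g\right) + 17 = \left(g^{2} + \frac{5 + g}{6} g\right) + 17 = \left(g^{2} + \left(\frac{5}{6} + \frac{g}{6}\right) g\right) + 17 = \left(g^{2} + g \left(\frac{5}{6} + \frac{g}{6}\right)\right) + 17 = 17 + g^{2} + g \left(\frac{5}{6} + \frac{g}{6}\right)$)
$\left(W{\left(-3,4 \right)} - 283\right) r{\left(20 \right)} = \left(\left(-3\right) 4 - 283\right) \left(17 + \frac{5}{6} \cdot 20 + \frac{7 \cdot 20^{2}}{6}\right) = \left(-12 - 283\right) \left(17 + \frac{50}{3} + \frac{7}{6} \cdot 400\right) = - 295 \left(17 + \frac{50}{3} + \frac{1400}{3}\right) = \left(-295\right) \frac{1501}{3} = - \frac{442795}{3}$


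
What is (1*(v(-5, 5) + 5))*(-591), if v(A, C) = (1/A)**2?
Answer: -74466/25 ≈ -2978.6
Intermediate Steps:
v(A, C) = A**(-2)
(1*(v(-5, 5) + 5))*(-591) = (1*((-5)**(-2) + 5))*(-591) = (1*(1/25 + 5))*(-591) = (1*(126/25))*(-591) = (126/25)*(-591) = -74466/25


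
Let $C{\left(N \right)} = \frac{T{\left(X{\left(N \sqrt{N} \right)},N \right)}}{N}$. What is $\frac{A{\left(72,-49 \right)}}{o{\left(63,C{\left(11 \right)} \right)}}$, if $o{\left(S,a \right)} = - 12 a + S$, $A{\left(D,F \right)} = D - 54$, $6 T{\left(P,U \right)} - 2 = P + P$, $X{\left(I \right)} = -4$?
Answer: $\frac{66}{235} \approx 0.28085$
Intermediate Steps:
$T{\left(P,U \right)} = \frac{1}{3} + \frac{P}{3}$ ($T{\left(P,U \right)} = \frac{1}{3} + \frac{P + P}{6} = \frac{1}{3} + \frac{2 P}{6} = \frac{1}{3} + \frac{P}{3}$)
$A{\left(D,F \right)} = -54 + D$
$C{\left(N \right)} = - \frac{1}{N}$ ($C{\left(N \right)} = \frac{\frac{1}{3} + \frac{1}{3} \left(-4\right)}{N} = \frac{\frac{1}{3} - \frac{4}{3}}{N} = - \frac{1}{N}$)
$o{\left(S,a \right)} = S - 12 a$
$\frac{A{\left(72,-49 \right)}}{o{\left(63,C{\left(11 \right)} \right)}} = \frac{-54 + 72}{63 - 12 \left(- \frac{1}{11}\right)} = \frac{18}{63 - 12 \left(\left(-1\right) \frac{1}{11}\right)} = \frac{18}{63 - - \frac{12}{11}} = \frac{18}{63 + \frac{12}{11}} = \frac{18}{\frac{705}{11}} = 18 \cdot \frac{11}{705} = \frac{66}{235}$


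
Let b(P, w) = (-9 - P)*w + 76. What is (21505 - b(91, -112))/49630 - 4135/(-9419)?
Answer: 301567001/467464970 ≈ 0.64511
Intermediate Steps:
b(P, w) = 76 + w*(-9 - P) (b(P, w) = w*(-9 - P) + 76 = 76 + w*(-9 - P))
(21505 - b(91, -112))/49630 - 4135/(-9419) = (21505 - (76 - 9*(-112) - 1*91*(-112)))/49630 - 4135/(-9419) = (21505 - (76 + 1008 + 10192))*(1/49630) - 4135*(-1/9419) = (21505 - 1*11276)*(1/49630) + 4135/9419 = (21505 - 11276)*(1/49630) + 4135/9419 = 10229*(1/49630) + 4135/9419 = 10229/49630 + 4135/9419 = 301567001/467464970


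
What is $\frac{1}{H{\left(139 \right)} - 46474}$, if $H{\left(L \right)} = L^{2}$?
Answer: $- \frac{1}{27153} \approx -3.6828 \cdot 10^{-5}$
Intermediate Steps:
$\frac{1}{H{\left(139 \right)} - 46474} = \frac{1}{139^{2} - 46474} = \frac{1}{19321 - 46474} = \frac{1}{-27153} = - \frac{1}{27153}$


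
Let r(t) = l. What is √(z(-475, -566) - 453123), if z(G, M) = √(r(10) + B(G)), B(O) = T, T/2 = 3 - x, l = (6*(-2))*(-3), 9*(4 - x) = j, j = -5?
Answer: √(-4078107 + 6*√74)/3 ≈ 673.14*I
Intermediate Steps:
x = 41/9 (x = 4 - ⅑*(-5) = 4 + 5/9 = 41/9 ≈ 4.5556)
l = 36 (l = -12*(-3) = 36)
r(t) = 36
T = -28/9 (T = 2*(3 - 1*41/9) = 2*(3 - 41/9) = 2*(-14/9) = -28/9 ≈ -3.1111)
B(O) = -28/9
z(G, M) = 2*√74/3 (z(G, M) = √(36 - 28/9) = √(296/9) = 2*√74/3)
√(z(-475, -566) - 453123) = √(2*√74/3 - 453123) = √(-453123 + 2*√74/3)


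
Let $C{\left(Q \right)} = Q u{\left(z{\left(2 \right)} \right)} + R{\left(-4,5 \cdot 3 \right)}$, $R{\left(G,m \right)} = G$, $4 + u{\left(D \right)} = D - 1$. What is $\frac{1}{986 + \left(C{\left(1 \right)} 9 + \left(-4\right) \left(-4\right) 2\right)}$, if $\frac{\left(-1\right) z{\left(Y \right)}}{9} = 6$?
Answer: $\frac{1}{451} \approx 0.0022173$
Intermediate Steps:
$z{\left(Y \right)} = -54$ ($z{\left(Y \right)} = \left(-9\right) 6 = -54$)
$u{\left(D \right)} = -5 + D$ ($u{\left(D \right)} = -4 + \left(D - 1\right) = -4 + \left(-1 + D\right) = -5 + D$)
$C{\left(Q \right)} = -4 - 59 Q$ ($C{\left(Q \right)} = Q \left(-5 - 54\right) - 4 = Q \left(-59\right) - 4 = - 59 Q - 4 = -4 - 59 Q$)
$\frac{1}{986 + \left(C{\left(1 \right)} 9 + \left(-4\right) \left(-4\right) 2\right)} = \frac{1}{986 + \left(\left(-4 - 59\right) 9 + \left(-4\right) \left(-4\right) 2\right)} = \frac{1}{986 + \left(\left(-4 - 59\right) 9 + 16 \cdot 2\right)} = \frac{1}{986 + \left(\left(-63\right) 9 + 32\right)} = \frac{1}{986 + \left(-567 + 32\right)} = \frac{1}{986 - 535} = \frac{1}{451}$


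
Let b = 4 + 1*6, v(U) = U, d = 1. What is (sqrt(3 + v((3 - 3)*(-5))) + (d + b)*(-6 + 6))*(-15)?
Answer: -15*sqrt(3) ≈ -25.981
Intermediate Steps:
b = 10 (b = 4 + 6 = 10)
(sqrt(3 + v((3 - 3)*(-5))) + (d + b)*(-6 + 6))*(-15) = (sqrt(3 + (3 - 3)*(-5)) + (1 + 10)*(-6 + 6))*(-15) = (sqrt(3 + 0*(-5)) + 11*0)*(-15) = (sqrt(3 + 0) + 0)*(-15) = (sqrt(3) + 0)*(-15) = sqrt(3)*(-15) = -15*sqrt(3)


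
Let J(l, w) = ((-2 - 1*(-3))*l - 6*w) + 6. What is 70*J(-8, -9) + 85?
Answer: 3725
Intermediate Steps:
J(l, w) = 6 + l - 6*w (J(l, w) = ((-2 + 3)*l - 6*w) + 6 = (1*l - 6*w) + 6 = (l - 6*w) + 6 = 6 + l - 6*w)
70*J(-8, -9) + 85 = 70*(6 - 8 - 6*(-9)) + 85 = 70*(6 - 8 + 54) + 85 = 70*52 + 85 = 3640 + 85 = 3725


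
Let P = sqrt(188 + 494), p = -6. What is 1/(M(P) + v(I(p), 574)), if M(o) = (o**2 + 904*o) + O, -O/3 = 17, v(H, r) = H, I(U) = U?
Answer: -625/556950687 + 904*sqrt(682)/556950687 ≈ 4.1266e-5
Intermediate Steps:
P = sqrt(682) ≈ 26.115
O = -51 (O = -3*17 = -51)
M(o) = -51 + o**2 + 904*o (M(o) = (o**2 + 904*o) - 51 = -51 + o**2 + 904*o)
1/(M(P) + v(I(p), 574)) = 1/((-51 + (sqrt(682))**2 + 904*sqrt(682)) - 6) = 1/((-51 + 682 + 904*sqrt(682)) - 6) = 1/((631 + 904*sqrt(682)) - 6) = 1/(625 + 904*sqrt(682))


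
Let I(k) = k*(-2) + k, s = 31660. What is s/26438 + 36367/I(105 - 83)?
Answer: -480387113/290818 ≈ -1651.8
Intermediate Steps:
I(k) = -k (I(k) = -2*k + k = -k)
s/26438 + 36367/I(105 - 83) = 31660/26438 + 36367/((-(105 - 83))) = 31660*(1/26438) + 36367/((-1*22)) = 15830/13219 + 36367/(-22) = 15830/13219 + 36367*(-1/22) = 15830/13219 - 36367/22 = -480387113/290818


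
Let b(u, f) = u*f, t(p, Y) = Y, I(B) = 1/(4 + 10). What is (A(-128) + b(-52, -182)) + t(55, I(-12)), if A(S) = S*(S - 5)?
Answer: 370833/14 ≈ 26488.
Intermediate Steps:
I(B) = 1/14
A(S) = S*(-5 + S)
b(u, f) = f*u
(A(-128) + b(-52, -182)) + t(55, I(-12)) = (-128*(-5 - 128) - 182*(-52)) + 1/14 = (-128*(-133) + 9464) + 1/14 = (17024 + 9464) + 1/14 = 26488 + 1/14 = 370833/14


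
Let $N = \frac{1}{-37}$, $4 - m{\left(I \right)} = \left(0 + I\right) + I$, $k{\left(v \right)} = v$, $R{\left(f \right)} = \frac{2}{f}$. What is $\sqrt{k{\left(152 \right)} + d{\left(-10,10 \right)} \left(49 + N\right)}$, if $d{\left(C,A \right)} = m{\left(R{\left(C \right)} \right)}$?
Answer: $\frac{4 \sqrt{786065}}{185} \approx 19.17$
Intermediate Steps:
$m{\left(I \right)} = 4 - 2 I$ ($m{\left(I \right)} = 4 - \left(\left(0 + I\right) + I\right) = 4 - \left(I + I\right) = 4 - 2 I$)
$d{\left(C,A \right)} = 4 - \frac{4}{C}$ ($d{\left(C,A \right)} = 4 - 2 \frac{2}{C} = 4 - \frac{4}{C}$)
$N = - \frac{1}{37} \approx -0.027027$
$\sqrt{k{\left(152 \right)} + d{\left(-10,10 \right)} \left(49 + N\right)} = \sqrt{152 + \left(4 - \frac{4}{-10}\right) \left(49 - \frac{1}{37}\right)} = \sqrt{152 + \left(4 - - \frac{2}{5}\right) \frac{1812}{37}} = \sqrt{152 + \left(4 + \frac{2}{5}\right) \frac{1812}{37}} = \sqrt{152 + \frac{22}{5} \cdot \frac{1812}{37}} = \sqrt{152 + \frac{39864}{185}} = \sqrt{\frac{67984}{185}} = \frac{4 \sqrt{786065}}{185}$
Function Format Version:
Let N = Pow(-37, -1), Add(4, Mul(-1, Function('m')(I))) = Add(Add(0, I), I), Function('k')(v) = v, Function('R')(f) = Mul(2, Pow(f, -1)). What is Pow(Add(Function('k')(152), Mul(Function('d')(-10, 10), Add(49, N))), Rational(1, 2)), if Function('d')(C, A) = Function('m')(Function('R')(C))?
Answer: Mul(Rational(4, 185), Pow(786065, Rational(1, 2))) ≈ 19.170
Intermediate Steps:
Function('m')(I) = Add(4, Mul(-2, I)) (Function('m')(I) = Add(4, Mul(-1, Add(Add(0, I), I))) = Add(4, Mul(-1, Add(I, I))) = Add(4, Mul(-1, Mul(2, I))) = Add(4, Mul(-2, I)))
Function('d')(C, A) = Add(4, Mul(-4, Pow(C, -1))) (Function('d')(C, A) = Add(4, Mul(-2, Mul(2, Pow(C, -1)))) = Add(4, Mul(-4, Pow(C, -1))))
N = Rational(-1, 37) ≈ -0.027027
Pow(Add(Function('k')(152), Mul(Function('d')(-10, 10), Add(49, N))), Rational(1, 2)) = Pow(Add(152, Mul(Add(4, Mul(-4, Pow(-10, -1))), Add(49, Rational(-1, 37)))), Rational(1, 2)) = Pow(Add(152, Mul(Add(4, Mul(-4, Rational(-1, 10))), Rational(1812, 37))), Rational(1, 2)) = Pow(Add(152, Mul(Add(4, Rational(2, 5)), Rational(1812, 37))), Rational(1, 2)) = Pow(Add(152, Mul(Rational(22, 5), Rational(1812, 37))), Rational(1, 2)) = Pow(Add(152, Rational(39864, 185)), Rational(1, 2)) = Pow(Rational(67984, 185), Rational(1, 2)) = Mul(Rational(4, 185), Pow(786065, Rational(1, 2)))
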